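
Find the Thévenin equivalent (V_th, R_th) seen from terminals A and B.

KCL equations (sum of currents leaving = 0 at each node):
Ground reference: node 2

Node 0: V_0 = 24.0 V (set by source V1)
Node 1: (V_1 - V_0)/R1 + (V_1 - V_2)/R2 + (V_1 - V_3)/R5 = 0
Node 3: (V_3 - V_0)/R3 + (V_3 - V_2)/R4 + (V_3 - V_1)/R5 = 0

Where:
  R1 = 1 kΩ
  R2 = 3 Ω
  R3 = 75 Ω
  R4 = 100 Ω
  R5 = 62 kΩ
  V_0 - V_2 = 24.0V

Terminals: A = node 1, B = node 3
Step 1 — V_th is the open-circuit voltage V_A - V_B (nothing connected across the terminals).
Nodal analysis, taking node 2 as the 0 V reference.
Source V1 fixes V_0 = 24 V.
KCL at each unknown node (sum of currents leaving = 0; resistances in Ω):
  Node 1: (V_1 - 24)/1000 + (V_1 - 0)/3 + (V_1 - V_3)/62000 = 0
  Node 3: (V_3 - 24)/75 + (V_3 - 0)/100 + (V_3 - V_1)/62000 = 0
Collecting terms (coefficients in siemens):
  0.3343·V_1 - 0.00001613·V_3 = 0.024
  0.02335·V_3 - 0.00001613·V_1 = 0.32
Determinant D = (0.3343)(0.02335) - (-0.00001613)(-0.00001613) = 0.007807
V_1 = [(0.024)(0.02335) - (-0.00001613)(0.32)]/D = 0.07244 V
V_3 = [(0.3343)(0.32) - (0.024)(-0.00001613)]/D = 13.7 V
V_th = V_1 - V_3 = 0.07244 - 13.7 = -13.63 V
Step 2 — R_th: zero the source — replace V1 by a short circuit (node 2 merges into node 0) — and find the resistance seen between A (node 1) and B (node 3).
Reduce the network between node 1 (A) and node 3 (B) by series/parallel combination:
  Rp1 = R1 ‖ R2 (parallel, both between nodes 0 and 1) = 1/(1/1000 + 1/3) = 2.991 Ω
  Rp2 = R3 ‖ R4 (parallel, both between nodes 0 and 3) = 1/(1/75 + 1/100) = 42.86 Ω
  Rs1 = Rp1 + Rp2 (series, joined only at node 0) = 2.991 + 42.86 = 45.85 Ω
  Rp3 = R5 ‖ Rs1 (parallel, both between nodes 1 and 3) = 1/(1/62000 + 1/45.85) = 45.81 Ω
R_th = 45.81 Ω

Final answer: V_th = -13.63 V, R_th = 45.81 Ω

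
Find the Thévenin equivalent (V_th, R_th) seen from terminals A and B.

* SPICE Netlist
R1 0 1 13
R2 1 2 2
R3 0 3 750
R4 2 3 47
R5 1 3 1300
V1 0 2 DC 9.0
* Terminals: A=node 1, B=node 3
Step 1 — V_th is the open-circuit voltage V_A - V_B (nothing connected across the terminals).
Nodal analysis, taking node 2 as the 0 V reference.
Source V1 fixes V_0 = 9 V.
KCL at each unknown node (sum of currents leaving = 0; resistances in Ω):
  Node 1: (V_1 - 9)/13 + (V_1 - 0)/2 + (V_1 - V_3)/1300 = 0
  Node 3: (V_3 - 9)/750 + (V_3 - 0)/47 + (V_3 - V_1)/1300 = 0
Collecting terms (coefficients in siemens):
  0.5777·V_1 - 0.0007692·V_3 = 0.6923
  0.02338·V_3 - 0.0007692·V_1 = 0.012
Determinant D = (0.5777)(0.02338) - (-0.0007692)(-0.0007692) = 0.01351
V_1 = [(0.6923)(0.02338) - (-0.0007692)(0.012)]/D = 1.199 V
V_3 = [(0.5777)(0.012) - (0.6923)(-0.0007692)]/D = 0.5527 V
V_th = V_1 - V_3 = 1.199 - 0.5527 = 0.6464 V
Step 2 — R_th: zero the source — replace V1 by a short circuit (node 2 merges into node 0) — and find the resistance seen between A (node 1) and B (node 3).
Reduce the network between node 1 (A) and node 3 (B) by series/parallel combination:
  Rp1 = R1 ‖ R2 (parallel, both between nodes 0 and 1) = 1/(1/13 + 1/2) = 1.733 Ω
  Rp2 = R3 ‖ R4 (parallel, both between nodes 0 and 3) = 1/(1/750 + 1/47) = 44.23 Ω
  Rs1 = Rp1 + Rp2 (series, joined only at node 0) = 1.733 + 44.23 = 45.96 Ω
  Rp3 = R5 ‖ Rs1 (parallel, both between nodes 1 and 3) = 1/(1/1300 + 1/45.96) = 44.39 Ω
R_th = 44.39 Ω

Final answer: V_th = 0.6464 V, R_th = 44.39 Ω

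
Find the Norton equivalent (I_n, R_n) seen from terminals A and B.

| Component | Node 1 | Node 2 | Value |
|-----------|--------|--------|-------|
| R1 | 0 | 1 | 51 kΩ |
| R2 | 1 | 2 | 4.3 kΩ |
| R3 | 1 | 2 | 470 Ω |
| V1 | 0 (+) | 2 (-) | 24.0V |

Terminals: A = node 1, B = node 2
Find the Thévenin equivalent first; then I_n = V_th/R_th and R_n = R_th.
Step 1 — V_th is the open-circuit voltage V_A - V_B (nothing connected across the terminals).
Nodal analysis, taking node 2 as the 0 V reference.
Source V1 fixes V_0 = 24 V.
KCL at each unknown node (sum of currents leaving = 0; resistances in Ω):
  Node 1: (V_1 - 24)/51000 + (V_1 - 0)/4300 + (V_1 - 0)/470 = 0
Collecting terms: 0.00238 × V_1 = 0.0004706  =>  V_1 = 0.1977 V
V_th = V_1 - V_2 = 0.1977 - 0 = 0.1977 V
Step 2 — R_th: zero the source — replace V1 by a short circuit (node 2 merges into node 0) — and find the resistance seen between A (node 1) and B (node 0).
Reduce the network between node 1 (A) and node 0 (B) by series/parallel combination:
  Rp1 = R1 ‖ R2 ‖ R3 (parallel, all between nodes 0 and 1) = 1/(1/51000 + 1/4300 + 1/470) = 420.2 Ω
R_th = 420.2 Ω
I_n = V_th/R_th = 0.1977/420.2 = 0.0004706 A, and R_n = R_th = 420.2 Ω

Final answer: I_n = 0.0004706 A, R_n = 420.2 Ω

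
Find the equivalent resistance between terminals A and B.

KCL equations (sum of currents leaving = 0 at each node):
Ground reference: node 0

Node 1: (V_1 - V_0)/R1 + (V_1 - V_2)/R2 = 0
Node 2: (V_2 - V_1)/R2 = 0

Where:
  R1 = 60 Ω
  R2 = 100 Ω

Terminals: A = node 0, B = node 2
Reduce the network between node 0 (A) and node 2 (B) by series/parallel combination:
  Rs1 = R1 + R2 (series, joined only at node 1) = 60 + 100 = 160 Ω
R_eq = 160 Ω

Final answer: 160 Ω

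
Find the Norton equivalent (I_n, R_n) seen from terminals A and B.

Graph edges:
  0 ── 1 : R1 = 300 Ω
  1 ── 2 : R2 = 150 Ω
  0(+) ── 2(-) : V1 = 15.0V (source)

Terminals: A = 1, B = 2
Find the Thévenin equivalent first; then I_n = V_th/R_th and R_n = R_th.
Step 1 — V_th is the open-circuit voltage V_A - V_B (nothing connected across the terminals).
Nodal analysis, taking node 2 as the 0 V reference.
Source V1 fixes V_0 = 15 V.
KCL at each unknown node (sum of currents leaving = 0; resistances in Ω):
  Node 1: (V_1 - 15)/300 + (V_1 - 0)/150 = 0
Collecting terms: 0.01 × V_1 = 0.05  =>  V_1 = 5 V
V_th = V_1 - V_2 = 5 - 0 = 5 V
Step 2 — R_th: zero the source — replace V1 by a short circuit (node 2 merges into node 0) — and find the resistance seen between A (node 1) and B (node 0).
Reduce the network between node 1 (A) and node 0 (B) by series/parallel combination:
  Rp1 = R1 ‖ R2 (parallel, both between nodes 0 and 1) = 1/(1/300 + 1/150) = 100 Ω
R_th = 100 Ω
I_n = V_th/R_th = 5/100 = 0.05 A, and R_n = R_th = 100 Ω

Final answer: I_n = 0.05 A, R_n = 100 Ω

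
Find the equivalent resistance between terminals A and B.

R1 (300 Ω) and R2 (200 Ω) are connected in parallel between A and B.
Reduce the network between node 0 (A) and node 1 (B) by series/parallel combination:
  Rp1 = R1 ‖ R2 (parallel, both between nodes 0 and 1) = 1/(1/300 + 1/200) = 120 Ω
R_eq = 120 Ω

Final answer: 120 Ω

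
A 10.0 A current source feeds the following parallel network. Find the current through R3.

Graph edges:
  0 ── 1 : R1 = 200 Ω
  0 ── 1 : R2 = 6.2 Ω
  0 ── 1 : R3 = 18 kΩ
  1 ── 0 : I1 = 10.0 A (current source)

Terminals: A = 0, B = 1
All resistors sit directly between nodes 0 and 1, so they are in parallel and share one voltage V; the full source current 10 A splits among them.
1/R_par = 1/200 + 1/6.2 + 1/18000 = 0.1663 S  =>  R_par = 6.012 Ω
V = I × R_par = 10 × 6.012 = 60.12 V
I_R3 = V/R3 = 60.12/18000 = 0.00334 A

Final answer: 0.00334 A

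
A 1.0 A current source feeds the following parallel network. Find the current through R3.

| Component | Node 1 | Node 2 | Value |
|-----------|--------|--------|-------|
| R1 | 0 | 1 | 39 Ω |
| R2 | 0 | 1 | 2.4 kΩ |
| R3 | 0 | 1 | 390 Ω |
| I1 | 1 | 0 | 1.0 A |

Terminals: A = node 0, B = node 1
All resistors sit directly between nodes 0 and 1, so they are in parallel and share one voltage V; the full source current 1 A splits among them.
1/R_par = 1/39 + 1/2400 + 1/390 = 0.02862 S  =>  R_par = 34.94 Ω
V = I × R_par = 1 × 34.94 = 34.94 V
I_R3 = V/R3 = 34.94/390 = 0.08959 A

Final answer: 0.08959 A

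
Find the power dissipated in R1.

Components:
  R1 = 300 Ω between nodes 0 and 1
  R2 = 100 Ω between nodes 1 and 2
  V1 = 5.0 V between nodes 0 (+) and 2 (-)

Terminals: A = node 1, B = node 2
Nodal analysis, taking node 2 as the 0 V reference.
Source V1 fixes V_0 = 5 V.
KCL at each unknown node (sum of currents leaving = 0; resistances in Ω):
  Node 1: (V_1 - 5)/300 + (V_1 - 0)/100 = 0
Collecting terms: 0.01333 × V_1 = 0.01667  =>  V_1 = 1.25 V
I_R1 = (V_0 - V_1)/R1 = (5 - 1.25)/300 = 0.0125 A
P_R1 = I_R1² × R1 = (0.0125)² × 300 = 0.04688 W

Final answer: 0.04688 W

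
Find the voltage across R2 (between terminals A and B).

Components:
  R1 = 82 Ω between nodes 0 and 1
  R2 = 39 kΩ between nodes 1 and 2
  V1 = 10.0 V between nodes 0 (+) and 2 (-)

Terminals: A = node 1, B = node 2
R1 and R2 are in series across V1 (node 0 → node 1 → node 2), and the output A–B is taken across R2, so this is a voltage divider.
Series current: I = V1/(R1 + R2) = 10/(82 + 39000) = 10/39080 = 0.0002559 A
V_R2 = I × R2 = V1 × R2/(R1 + R2) = 10 × 39000/39080 = 9.979 V

Final answer: 9.979 V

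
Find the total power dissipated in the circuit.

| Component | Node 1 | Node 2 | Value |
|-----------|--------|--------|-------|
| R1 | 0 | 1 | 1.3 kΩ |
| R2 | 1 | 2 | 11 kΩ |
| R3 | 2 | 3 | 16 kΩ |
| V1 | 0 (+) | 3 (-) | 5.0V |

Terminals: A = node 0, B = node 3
Nodal analysis, taking node 3 as the 0 V reference.
Source V1 fixes V_0 = 5 V.
KCL at each unknown node (sum of currents leaving = 0; resistances in Ω):
  Node 1: (V_1 - 5)/1300 + (V_1 - V_2)/11000 = 0
  Node 2: (V_2 - V_1)/11000 + (V_2 - 0)/16000 = 0
Collecting terms (coefficients in siemens):
  0.0008601·V_1 - 0.00009091·V_2 = 0.003846
  0.0001534·V_2 - 0.00009091·V_1 = 0
Determinant D = (0.0008601)(0.0001534) - (-0.00009091)(-0.00009091) = 0.0000001237
V_1 = [(0.003846)(0.0001534) - (-0.00009091)(0)]/D = 4.77 V
V_2 = [(0.0008601)(0) - (0.003846)(-0.00009091)]/D = 2.827 V
Power in each resistor, P = (ΔV)²/R:
  P_R1 = (5 - 4.77)²/1300 = 0.00004058 W
  P_R2 = (4.77 - 2.827)²/11000 = 0.0003434 W
  P_R3 = (2.827 - 0)²/16000 = 0.0004994 W
P_total = P_R1 + P_R2 + P_R3 = 0.0008834 W

Final answer: 0.0008834 W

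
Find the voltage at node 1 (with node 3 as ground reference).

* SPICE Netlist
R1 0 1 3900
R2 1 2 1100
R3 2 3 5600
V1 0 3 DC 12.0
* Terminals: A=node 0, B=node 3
Nodal analysis, taking node 3 as the 0 V reference.
Source V1 fixes V_0 = 12 V.
KCL at each unknown node (sum of currents leaving = 0; resistances in Ω):
  Node 1: (V_1 - 12)/3900 + (V_1 - V_2)/1100 = 0
  Node 2: (V_2 - V_1)/1100 + (V_2 - 0)/5600 = 0
Collecting terms (coefficients in siemens):
  0.001166·V_1 - 0.0009091·V_2 = 0.003077
  0.001088·V_2 - 0.0009091·V_1 = 0
Determinant D = (0.001166)(0.001088) - (-0.0009091)(-0.0009091) = 0.0000004412
V_1 = [(0.003077)(0.001088) - (-0.0009091)(0)]/D = 7.585 V
V_2 = [(0.001166)(0) - (0.003077)(-0.0009091)]/D = 6.34 V
The requested potential is V_1 = 7.585 V.

Final answer: V_1 = 7.585 V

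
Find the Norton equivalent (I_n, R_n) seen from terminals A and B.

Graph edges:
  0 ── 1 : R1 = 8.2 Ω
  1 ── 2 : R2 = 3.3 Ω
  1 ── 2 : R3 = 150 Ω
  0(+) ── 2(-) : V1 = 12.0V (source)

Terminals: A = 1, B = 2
Find the Thévenin equivalent first; then I_n = V_th/R_th and R_n = R_th.
Step 1 — V_th is the open-circuit voltage V_A - V_B (nothing connected across the terminals).
Nodal analysis, taking node 2 as the 0 V reference.
Source V1 fixes V_0 = 12 V.
KCL at each unknown node (sum of currents leaving = 0; resistances in Ω):
  Node 1: (V_1 - 12)/8.2 + (V_1 - 0)/3.3 + (V_1 - 0)/150 = 0
Collecting terms: 0.4316 × V_1 = 1.463  =>  V_1 = 3.39 V
V_th = V_1 - V_2 = 3.39 - 0 = 3.39 V
Step 2 — R_th: zero the source — replace V1 by a short circuit (node 2 merges into node 0) — and find the resistance seen between A (node 1) and B (node 0).
Reduce the network between node 1 (A) and node 0 (B) by series/parallel combination:
  Rp1 = R1 ‖ R2 ‖ R3 (parallel, all between nodes 0 and 1) = 1/(1/8.2 + 1/3.3 + 1/150) = 2.317 Ω
R_th = 2.317 Ω
I_n = V_th/R_th = 3.39/2.317 = 1.463 A, and R_n = R_th = 2.317 Ω

Final answer: I_n = 1.463 A, R_n = 2.317 Ω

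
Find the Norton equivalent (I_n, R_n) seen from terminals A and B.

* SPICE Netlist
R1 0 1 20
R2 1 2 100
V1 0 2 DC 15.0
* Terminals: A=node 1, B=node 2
Find the Thévenin equivalent first; then I_n = V_th/R_th and R_n = R_th.
Step 1 — V_th is the open-circuit voltage V_A - V_B (nothing connected across the terminals).
Nodal analysis, taking node 2 as the 0 V reference.
Source V1 fixes V_0 = 15 V.
KCL at each unknown node (sum of currents leaving = 0; resistances in Ω):
  Node 1: (V_1 - 15)/20 + (V_1 - 0)/100 = 0
Collecting terms: 0.06 × V_1 = 0.75  =>  V_1 = 12.5 V
V_th = V_1 - V_2 = 12.5 - 0 = 12.5 V
Step 2 — R_th: zero the source — replace V1 by a short circuit (node 2 merges into node 0) — and find the resistance seen between A (node 1) and B (node 0).
Reduce the network between node 1 (A) and node 0 (B) by series/parallel combination:
  Rp1 = R1 ‖ R2 (parallel, both between nodes 0 and 1) = 1/(1/20 + 1/100) = 16.67 Ω
R_th = 16.67 Ω
I_n = V_th/R_th = 12.5/16.67 = 0.75 A, and R_n = R_th = 16.67 Ω

Final answer: I_n = 0.75 A, R_n = 16.67 Ω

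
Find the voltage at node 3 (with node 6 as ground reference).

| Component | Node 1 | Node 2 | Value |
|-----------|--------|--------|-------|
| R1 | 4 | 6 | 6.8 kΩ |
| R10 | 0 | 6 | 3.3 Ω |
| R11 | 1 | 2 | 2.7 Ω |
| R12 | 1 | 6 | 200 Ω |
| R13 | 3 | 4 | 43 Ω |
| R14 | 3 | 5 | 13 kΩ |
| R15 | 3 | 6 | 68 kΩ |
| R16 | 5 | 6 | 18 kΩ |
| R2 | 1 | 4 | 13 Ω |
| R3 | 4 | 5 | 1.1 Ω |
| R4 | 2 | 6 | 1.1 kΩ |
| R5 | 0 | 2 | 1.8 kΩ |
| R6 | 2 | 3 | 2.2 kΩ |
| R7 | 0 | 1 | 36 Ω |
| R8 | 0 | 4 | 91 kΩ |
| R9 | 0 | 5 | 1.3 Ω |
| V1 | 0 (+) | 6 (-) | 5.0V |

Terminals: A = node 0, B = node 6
Nodal analysis, taking node 6 as the 0 V reference.
Source V1 fixes V_0 = 5 V.
KCL at each unknown node (sum of currents leaving = 0; resistances in Ω):
  Node 1: (V_1 - V_4)/13 + (V_1 - 5)/36 + (V_1 - V_2)/2.7 + (V_1 - 0)/200 = 0
  Node 2: (V_2 - 0)/1100 + (V_2 - 5)/1800 + (V_2 - V_3)/2200 + (V_2 - V_1)/2.7 = 0
  Node 3: (V_3 - V_2)/2200 + (V_3 - V_4)/43 + (V_3 - V_5)/13000 + (V_3 - 0)/68000 = 0
  Node 4: (V_4 - 0)/6800 + (V_4 - V_1)/13 + (V_4 - V_5)/1.1 + (V_4 - 5)/91000 + (V_4 - V_3)/43 = 0
  Node 5: (V_5 - V_4)/1.1 + (V_5 - 5)/1.3 + (V_5 - V_3)/13000 + (V_5 - 0)/18000 = 0
Collecting terms (coefficients in siemens):
  0.4801·V_1 - 0.3704·V_2 - 0.07692·V_4 = 0.1389
  0.3723·V_2 - 0.3704·V_1 - 0.0004545·V_3 = 0.002778
  0.0238·V_3 - 0.0004545·V_2 - 0.02326·V_4 - 0.00007692·V_5 = 0
  1.009·V_4 - 0.07692·V_1 - 0.02326·V_3 - 0.9091·V_5 = 0.00005495
  1.678·V_5 - 0.00007692·V_3 - 0.9091·V_4 = 3.846
Solving these 5 simultaneous equations (Gaussian elimination) gives:
  V_1 = 4.702 V, V_2 = 4.691 V, V_3 = 4.943 V, V_4 = 4.951 V
  V_5 = 4.973 V
The requested potential is V_3 = 4.943 V.

Final answer: V_3 = 4.943 V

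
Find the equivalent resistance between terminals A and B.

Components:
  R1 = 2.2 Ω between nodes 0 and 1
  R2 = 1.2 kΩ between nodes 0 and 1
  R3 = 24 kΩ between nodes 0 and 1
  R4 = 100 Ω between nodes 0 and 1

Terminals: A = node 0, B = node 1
Reduce the network between node 0 (A) and node 1 (B) by series/parallel combination:
  Rp1 = R1 ‖ R2 ‖ R3 ‖ R4 (parallel, all between nodes 0 and 1) = 1/(1/2.2 + 1/1200 + 1/24000 + 1/100) = 2.149 Ω
R_eq = 2.149 Ω

Final answer: 2.149 Ω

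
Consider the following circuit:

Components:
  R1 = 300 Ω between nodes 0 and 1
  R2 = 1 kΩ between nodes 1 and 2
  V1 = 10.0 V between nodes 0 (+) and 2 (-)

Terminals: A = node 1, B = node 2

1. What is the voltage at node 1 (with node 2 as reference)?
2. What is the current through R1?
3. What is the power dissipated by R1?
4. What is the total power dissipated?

Nodal analysis, taking node 2 as the 0 V reference.
Source V1 fixes V_0 = 10 V.
KCL at each unknown node (sum of currents leaving = 0; resistances in Ω):
  Node 1: (V_1 - 10)/300 + (V_1 - 0)/1000 = 0
Collecting terms: 0.004333 × V_1 = 0.03333  =>  V_1 = 7.692 V
Part 1:
  Read off the nodal solution: V_1 = 7.692 V
Part 2:
  I_R1 = (V_0 - V_1)/R1 = (10 - 7.692)/300 = 0.007692 A
  Magnitude: I_R1 = 0.007692 A
Part 3:
  I_R1 = (V_0 - V_1)/R1 = (10 - 7.692)/300 = 0.007692 A
  P_R1 = I_R1² × R1 = (0.007692)² × 300 = 0.01775 W
Part 4:
  Power in each resistor, P = (ΔV)²/R:
    P_R1 = (10 - 7.692)²/300 = 0.01775 W
    P_R2 = (7.692 - 0)²/1000 = 0.05917 W
  P_total = P_R1 + P_R2 = 0.07692 W

Final answers:
1. V_1 = 7.692 V
2. I_R1 = 0.007692 A
3. P_R1 = 0.01775 W
4. P_total = 0.07692 W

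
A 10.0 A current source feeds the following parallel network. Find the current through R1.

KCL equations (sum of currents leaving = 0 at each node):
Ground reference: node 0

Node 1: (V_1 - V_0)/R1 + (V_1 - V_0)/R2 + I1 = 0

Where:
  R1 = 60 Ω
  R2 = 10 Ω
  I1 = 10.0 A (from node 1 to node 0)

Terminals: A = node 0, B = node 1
All resistors sit directly between nodes 0 and 1, so they are in parallel and share one voltage V; the full source current 10 A splits among them.
1/R_par = 1/60 + 1/10 = 0.1167 S  =>  R_par = 8.571 Ω
V = I × R_par = 10 × 8.571 = 85.71 V
I_R1 = V/R1 = 85.71/60 = 1.429 A

Final answer: 1.429 A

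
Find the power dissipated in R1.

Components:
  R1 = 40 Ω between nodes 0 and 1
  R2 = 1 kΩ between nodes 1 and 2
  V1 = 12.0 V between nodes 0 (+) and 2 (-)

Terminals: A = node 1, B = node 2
Nodal analysis, taking node 2 as the 0 V reference.
Source V1 fixes V_0 = 12 V.
KCL at each unknown node (sum of currents leaving = 0; resistances in Ω):
  Node 1: (V_1 - 12)/40 + (V_1 - 0)/1000 = 0
Collecting terms: 0.026 × V_1 = 0.3  =>  V_1 = 11.54 V
I_R1 = (V_0 - V_1)/R1 = (12 - 11.54)/40 = 0.01154 A
P_R1 = I_R1² × R1 = (0.01154)² × 40 = 0.005325 W

Final answer: 0.005325 W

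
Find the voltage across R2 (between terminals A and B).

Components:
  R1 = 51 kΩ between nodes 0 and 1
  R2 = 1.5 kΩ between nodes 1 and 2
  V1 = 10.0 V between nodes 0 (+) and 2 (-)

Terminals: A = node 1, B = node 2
R1 and R2 are in series across V1 (node 0 → node 1 → node 2), and the output A–B is taken across R2, so this is a voltage divider.
Series current: I = V1/(R1 + R2) = 10/(51000 + 1500) = 10/52500 = 0.0001905 A
V_R2 = I × R2 = V1 × R2/(R1 + R2) = 10 × 1500/52500 = 0.2857 V

Final answer: 0.2857 V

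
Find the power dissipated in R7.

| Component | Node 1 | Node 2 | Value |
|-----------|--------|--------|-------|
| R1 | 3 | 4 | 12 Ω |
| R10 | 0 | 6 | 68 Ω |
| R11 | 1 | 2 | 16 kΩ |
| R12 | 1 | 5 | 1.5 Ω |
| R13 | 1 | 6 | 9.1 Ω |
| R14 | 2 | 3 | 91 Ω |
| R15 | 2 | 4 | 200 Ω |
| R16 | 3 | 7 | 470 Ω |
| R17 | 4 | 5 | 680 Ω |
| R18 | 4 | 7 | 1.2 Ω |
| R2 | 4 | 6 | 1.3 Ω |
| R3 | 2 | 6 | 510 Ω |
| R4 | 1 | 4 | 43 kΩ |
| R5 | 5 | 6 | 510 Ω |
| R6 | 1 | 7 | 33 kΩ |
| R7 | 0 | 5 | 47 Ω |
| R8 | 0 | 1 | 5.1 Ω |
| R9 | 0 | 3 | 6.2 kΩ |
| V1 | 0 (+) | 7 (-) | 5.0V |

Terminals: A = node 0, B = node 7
Nodal analysis, taking node 7 as the 0 V reference.
Source V1 fixes V_0 = 5 V.
KCL at each unknown node (sum of currents leaving = 0; resistances in Ω):
  Node 1: (V_1 - V_4)/43000 + (V_1 - 0)/33000 + (V_1 - 5)/5.1 + (V_1 - V_2)/16000 + (V_1 - V_5)/1.5 + (V_1 - V_6)/9.1 = 0
  Node 2: (V_2 - V_6)/510 + (V_2 - V_1)/16000 + (V_2 - V_3)/91 + (V_2 - V_4)/200 = 0
  Node 3: (V_3 - V_4)/12 + (V_3 - 5)/6200 + (V_3 - V_2)/91 + (V_3 - 0)/470 = 0
  Node 4: (V_4 - V_3)/12 + (V_4 - V_6)/1.3 + (V_4 - V_1)/43000 + (V_4 - V_2)/200 + (V_4 - V_5)/680 + (V_4 - 0)/1.2 = 0
  Node 5: (V_5 - V_6)/510 + (V_5 - 5)/47 + (V_5 - V_1)/1.5 + (V_5 - V_4)/680 = 0
  Node 6: (V_6 - V_4)/1.3 + (V_6 - V_2)/510 + (V_6 - V_5)/510 + (V_6 - 5)/68 + (V_6 - V_1)/9.1 = 0
Collecting terms (coefficients in siemens):
  0.9728·V_1 - 0.0000625·V_2 - 0.00002326·V_4 - 0.6667·V_5 - 0.1099·V_6 = 0.9804
  0.01801·V_2 - 0.0000625·V_1 - 0.01099·V_3 - 0.005·V_4 - 0.001961·V_6 = 0
  0.09661·V_3 - 0.01099·V_2 - 0.08333·V_4 = 0.0008065
  1.692·V_4 - 0.00002326·V_1 - 0.005·V_2 - 0.08333·V_3 - 0.001471·V_5 - 0.7692·V_6 = 0
  0.6914·V_5 - 0.6667·V_1 - 0.001471·V_4 - 0.001961·V_6 = 0.1064
  0.8977·V_6 - 0.1099·V_1 - 0.001961·V_2 - 0.7692·V_4 - 0.001961·V_5 = 0.07353
Solving these 6 simultaneous equations (Gaussian elimination) gives:
  V_1 = 3.592 V, V_2 = 0.5036 V, V_3 = 0.4438 V, V_4 = 0.4384 V
  V_5 = 3.621 V, V_6 = 0.9062 V
I_R7 = (V_0 - V_5)/R7 = (5 - 3.621)/47 = 0.02935 A
P_R7 = I_R7² × R7 = (0.02935)² × 47 = 0.04048 W

Final answer: 0.04048 W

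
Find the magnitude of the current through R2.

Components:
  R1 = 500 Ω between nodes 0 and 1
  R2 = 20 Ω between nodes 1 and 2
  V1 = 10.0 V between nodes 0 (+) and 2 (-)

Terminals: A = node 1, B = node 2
Nodal analysis, taking node 2 as the 0 V reference.
Source V1 fixes V_0 = 10 V.
KCL at each unknown node (sum of currents leaving = 0; resistances in Ω):
  Node 1: (V_1 - 10)/500 + (V_1 - 0)/20 = 0
Collecting terms: 0.052 × V_1 = 0.02  =>  V_1 = 0.3846 V
I_R2 = (V_1 - V_2)/R2 = (0.3846 - 0)/20 = 0.01923 A
|I_R2| = 0.01923 A

Final answer: |I_R2| = 0.01923 A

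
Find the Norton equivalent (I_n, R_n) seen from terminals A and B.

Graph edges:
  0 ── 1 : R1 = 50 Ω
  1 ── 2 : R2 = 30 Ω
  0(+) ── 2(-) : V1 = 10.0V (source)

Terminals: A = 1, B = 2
Find the Thévenin equivalent first; then I_n = V_th/R_th and R_n = R_th.
Step 1 — V_th is the open-circuit voltage V_A - V_B (nothing connected across the terminals).
Nodal analysis, taking node 2 as the 0 V reference.
Source V1 fixes V_0 = 10 V.
KCL at each unknown node (sum of currents leaving = 0; resistances in Ω):
  Node 1: (V_1 - 10)/50 + (V_1 - 0)/30 = 0
Collecting terms: 0.05333 × V_1 = 0.2  =>  V_1 = 3.75 V
V_th = V_1 - V_2 = 3.75 - 0 = 3.75 V
Step 2 — R_th: zero the source — replace V1 by a short circuit (node 2 merges into node 0) — and find the resistance seen between A (node 1) and B (node 0).
Reduce the network between node 1 (A) and node 0 (B) by series/parallel combination:
  Rp1 = R1 ‖ R2 (parallel, both between nodes 0 and 1) = 1/(1/50 + 1/30) = 18.75 Ω
R_th = 18.75 Ω
I_n = V_th/R_th = 3.75/18.75 = 0.2 A, and R_n = R_th = 18.75 Ω

Final answer: I_n = 0.2 A, R_n = 18.75 Ω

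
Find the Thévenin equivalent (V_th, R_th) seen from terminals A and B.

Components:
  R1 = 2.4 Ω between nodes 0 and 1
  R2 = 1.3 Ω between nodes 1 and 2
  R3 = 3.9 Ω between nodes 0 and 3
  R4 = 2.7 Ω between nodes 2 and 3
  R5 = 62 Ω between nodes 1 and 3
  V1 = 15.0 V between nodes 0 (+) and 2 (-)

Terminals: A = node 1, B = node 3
Step 1 — V_th is the open-circuit voltage V_A - V_B (nothing connected across the terminals).
Nodal analysis, taking node 2 as the 0 V reference.
Source V1 fixes V_0 = 15 V.
KCL at each unknown node (sum of currents leaving = 0; resistances in Ω):
  Node 1: (V_1 - 15)/2.4 + (V_1 - 0)/1.3 + (V_1 - V_3)/62 = 0
  Node 3: (V_3 - 15)/3.9 + (V_3 - 0)/2.7 + (V_3 - V_1)/62 = 0
Collecting terms (coefficients in siemens):
  1.202·V_1 - 0.01613·V_3 = 6.25
  0.6429·V_3 - 0.01613·V_1 = 3.846
Determinant D = (1.202)(0.6429) - (-0.01613)(-0.01613) = 0.7725
V_1 = [(6.25)(0.6429) - (-0.01613)(3.846)]/D = 5.282 V
V_3 = [(1.202)(3.846) - (6.25)(-0.01613)]/D = 6.115 V
V_th = V_1 - V_3 = 5.282 - 6.115 = -0.8333 V
Step 2 — R_th: zero the source — replace V1 by a short circuit (node 2 merges into node 0) — and find the resistance seen between A (node 1) and B (node 3).
Reduce the network between node 1 (A) and node 3 (B) by series/parallel combination:
  Rp1 = R1 ‖ R2 (parallel, both between nodes 0 and 1) = 1/(1/2.4 + 1/1.3) = 0.8432 Ω
  Rp2 = R3 ‖ R4 (parallel, both between nodes 0 and 3) = 1/(1/3.9 + 1/2.7) = 1.595 Ω
  Rs1 = Rp1 + Rp2 (series, joined only at node 0) = 0.8432 + 1.595 = 2.439 Ω
  Rp3 = R5 ‖ Rs1 (parallel, both between nodes 1 and 3) = 1/(1/62 + 1/2.439) = 2.346 Ω
R_th = 2.346 Ω

Final answer: V_th = -0.8333 V, R_th = 2.346 Ω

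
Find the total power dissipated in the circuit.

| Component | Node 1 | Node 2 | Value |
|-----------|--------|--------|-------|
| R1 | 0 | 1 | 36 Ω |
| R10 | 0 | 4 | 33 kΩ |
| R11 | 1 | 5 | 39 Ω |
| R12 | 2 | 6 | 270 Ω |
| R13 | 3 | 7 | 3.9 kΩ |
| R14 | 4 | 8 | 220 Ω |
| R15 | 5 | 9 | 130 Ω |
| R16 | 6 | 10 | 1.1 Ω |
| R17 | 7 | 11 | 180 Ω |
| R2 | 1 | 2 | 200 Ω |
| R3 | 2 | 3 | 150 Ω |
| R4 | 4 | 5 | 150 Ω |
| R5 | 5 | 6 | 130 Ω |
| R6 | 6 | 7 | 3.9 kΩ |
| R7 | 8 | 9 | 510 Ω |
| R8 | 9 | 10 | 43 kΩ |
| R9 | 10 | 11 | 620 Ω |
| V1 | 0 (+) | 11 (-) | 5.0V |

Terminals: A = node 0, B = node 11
Nodal analysis, taking node 11 as the 0 V reference.
Source V1 fixes V_0 = 5 V.
KCL at each unknown node (sum of currents leaving = 0; resistances in Ω):
  Node 1: (V_1 - 5)/36 + (V_1 - V_2)/200 + (V_1 - V_5)/39 = 0
  Node 2: (V_2 - V_1)/200 + (V_2 - V_3)/150 + (V_2 - V_6)/270 = 0
  Node 3: (V_3 - V_2)/150 + (V_3 - V_7)/3900 = 0
  Node 4: (V_4 - V_5)/150 + (V_4 - 5)/33000 + (V_4 - V_8)/220 = 0
  Node 5: (V_5 - V_4)/150 + (V_5 - V_6)/130 + (V_5 - V_1)/39 + (V_5 - V_9)/130 = 0
  Node 6: (V_6 - V_5)/130 + (V_6 - V_7)/3900 + (V_6 - V_2)/270 + (V_6 - V_10)/1.1 = 0
  Node 7: (V_7 - V_6)/3900 + (V_7 - V_3)/3900 + (V_7 - 0)/180 = 0
  Node 8: (V_8 - V_9)/510 + (V_8 - V_4)/220 = 0
  Node 9: (V_9 - V_8)/510 + (V_9 - V_10)/43000 + (V_9 - V_5)/130 = 0
  Node 10: (V_10 - V_9)/43000 + (V_10 - 0)/620 + (V_10 - V_6)/1.1 = 0
Collecting terms (coefficients in siemens):
  0.05842·V_1 - 0.005·V_2 - 0.02564·V_5 = 0.1389
  0.01537·V_2 - 0.005·V_1 - 0.006667·V_3 - 0.003704·V_6 = 0
  0.006923·V_3 - 0.006667·V_2 - 0.0002564·V_7 = 0
  0.01124·V_4 - 0.006667·V_5 - 0.004545·V_8 = 0.0001515
  0.04769·V_5 - 0.02564·V_1 - 0.006667·V_4 - 0.007692·V_6 - 0.007692·V_9 = 0
  0.9207·V_6 - 0.003704·V_2 - 0.007692·V_5 - 0.0002564·V_7 - 0.9091·V_10 = 0
  0.006068·V_7 - 0.0002564·V_3 - 0.0002564·V_6 = 0
  0.006506·V_8 - 0.004545·V_4 - 0.001961·V_9 = 0
  0.009676·V_9 - 0.007692·V_5 - 0.001961·V_8 - 0.00002326·V_10 = 0
  0.9107·V_10 - 0.9091·V_6 - 0.00002326·V_9 = 0
Solving these 10 simultaneous equations (Gaussian elimination) gives:
  V_1 = 4.714 V, V_2 = 4.213 V, V_3 = 4.069 V, V_4 = 4.504 V
  V_5 = 4.502 V, V_6 = 3.795 V, V_7 = 0.3323 V, V_8 = 4.503 V
  V_9 = 4.5 V, V_10 = 3.789 V
Power in each resistor, P = (ΔV)²/R:
  P_R1 = (5 - 4.714)²/36 = 0.002271 W
  P_R2 = (4.714 - 4.213)²/200 = 0.001255 W
  P_R3 = (4.213 - 4.069)²/150 = 0.0001377 W
  P_R4 = (4.504 - 4.502)²/150 = 0.0000000171 W
  P_R5 = (4.502 - 3.795)²/130 = 0.003841 W
  P_R6 = (3.795 - 0.3323)²/3900 = 0.003075 W
  P_R7 = (4.503 - 4.5)²/510 = 0.000000009714 W
  P_R8 = (4.5 - 3.789)²/43000 = 0.00001178 W
  P_R9 = (3.789 - 0)²/620 = 0.02315 W
  P_R10 = (5 - 4.504)²/33000 = 0.000007466 W
  P_R11 = (4.714 - 4.502)²/39 = 0.001153 W
  P_R12 = (4.213 - 3.795)²/270 = 0.000646 W
  P_R13 = (4.069 - 0.3323)²/3900 = 0.003581 W
  P_R14 = (4.504 - 4.503)²/220 = 0.00000000419 W
  P_R15 = (4.502 - 4.5)²/130 = 0.00000001931 W
  P_R16 = (3.795 - 3.789)²/1.1 = 0.00004085 W
  P_R17 = (0.3323 - 0)²/180 = 0.0006135 W
P_total = P_R1 + P_R2 + P_R3 + P_R4 + P_R5 + P_R6 + P_R7 + P_R8 + P_R9 + P_R10 + P_R11 + P_R12 + P_R13 + P_R14 + P_R15 + P_R16 + P_R17 = 0.03979 W

Final answer: 0.03979 W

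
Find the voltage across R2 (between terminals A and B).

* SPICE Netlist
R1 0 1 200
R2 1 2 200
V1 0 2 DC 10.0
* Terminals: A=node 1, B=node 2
R1 and R2 are in series across V1 (node 0 → node 1 → node 2), and the output A–B is taken across R2, so this is a voltage divider.
Series current: I = V1/(R1 + R2) = 10/(200 + 200) = 10/400 = 0.025 A
V_R2 = I × R2 = V1 × R2/(R1 + R2) = 10 × 200/400 = 5 V

Final answer: 5 V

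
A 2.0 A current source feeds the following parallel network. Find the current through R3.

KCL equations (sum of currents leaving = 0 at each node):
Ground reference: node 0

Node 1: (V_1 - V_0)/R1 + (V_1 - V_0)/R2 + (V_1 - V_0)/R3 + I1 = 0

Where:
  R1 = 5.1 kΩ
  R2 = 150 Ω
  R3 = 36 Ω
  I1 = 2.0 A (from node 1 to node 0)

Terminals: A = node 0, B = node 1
All resistors sit directly between nodes 0 and 1, so they are in parallel and share one voltage V; the full source current 2 A splits among them.
1/R_par = 1/5100 + 1/150 + 1/36 = 0.03464 S  =>  R_par = 28.87 Ω
V = I × R_par = 2 × 28.87 = 57.74 V
I_R3 = V/R3 = 57.74/36 = 1.604 A

Final answer: 1.604 A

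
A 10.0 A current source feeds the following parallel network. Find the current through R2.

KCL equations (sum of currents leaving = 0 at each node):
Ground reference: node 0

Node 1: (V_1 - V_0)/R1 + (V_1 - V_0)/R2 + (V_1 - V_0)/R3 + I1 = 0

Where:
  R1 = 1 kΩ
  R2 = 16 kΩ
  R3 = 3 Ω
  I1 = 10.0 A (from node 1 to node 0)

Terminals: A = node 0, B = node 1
All resistors sit directly between nodes 0 and 1, so they are in parallel and share one voltage V; the full source current 10 A splits among them.
1/R_par = 1/1000 + 1/16000 + 1/3 = 0.3344 S  =>  R_par = 2.99 Ω
V = I × R_par = 10 × 2.99 = 29.9 V
I_R2 = V/R2 = 29.9/16000 = 0.001869 A

Final answer: 0.001869 A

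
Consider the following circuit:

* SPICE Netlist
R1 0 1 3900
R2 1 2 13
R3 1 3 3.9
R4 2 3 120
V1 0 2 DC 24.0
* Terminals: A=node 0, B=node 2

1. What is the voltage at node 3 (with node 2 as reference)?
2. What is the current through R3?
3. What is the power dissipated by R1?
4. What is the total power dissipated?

Nodal analysis, taking node 2 as the 0 V reference.
Source V1 fixes V_0 = 24 V.
KCL at each unknown node (sum of currents leaving = 0; resistances in Ω):
  Node 1: (V_1 - 24)/3900 + (V_1 - 0)/13 + (V_1 - V_3)/3.9 = 0
  Node 3: (V_3 - V_1)/3.9 + (V_3 - 0)/120 = 0
Collecting terms (coefficients in siemens):
  0.3336·V_1 - 0.2564·V_3 = 0.006154
  0.2647·V_3 - 0.2564·V_1 = 0
Determinant D = (0.3336)(0.2647) - (-0.2564)(-0.2564) = 0.02257
V_1 = [(0.006154)(0.2647) - (-0.2564)(0)]/D = 0.07219 V
V_3 = [(0.3336)(0) - (0.006154)(-0.2564)]/D = 0.06991 V
Part 1:
  Read off the nodal solution: V_3 = 0.06991 V
Part 2:
  I_R3 = (V_1 - V_3)/R3 = (0.07219 - 0.06991)/3.9 = 0.0005826 A
  Magnitude: I_R3 = 0.0005826 A
Part 3:
  I_R1 = (V_0 - V_1)/R1 = (24 - 0.07219)/3900 = 0.006135 A
  P_R1 = I_R1² × R1 = (0.006135)² × 3900 = 0.1468 W
Part 4:
  Power in each resistor, P = (ΔV)²/R:
    P_R1 = (24 - 0.07219)²/3900 = 0.1468 W
    P_R2 = (0.07219 - 0)²/13 = 0.0004008 W
    P_R3 = (0.07219 - 0.06991)²/3.9 = 0.000001324 W
    P_R4 = (0 - 0.06991)²/120 = 0.00004073 W
  P_total = P_R1 + P_R2 + P_R3 + P_R4 = 0.1472 W

Final answers:
1. V_3 = 0.06991 V
2. I_R3 = 0.0005826 A
3. P_R1 = 0.1468 W
4. P_total = 0.1472 W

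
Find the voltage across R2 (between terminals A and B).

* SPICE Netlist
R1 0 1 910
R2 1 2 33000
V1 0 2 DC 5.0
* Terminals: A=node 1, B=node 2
R1 and R2 are in series across V1 (node 0 → node 1 → node 2), and the output A–B is taken across R2, so this is a voltage divider.
Series current: I = V1/(R1 + R2) = 5/(910 + 33000) = 5/33910 = 0.0001474 A
V_R2 = I × R2 = V1 × R2/(R1 + R2) = 5 × 33000/33910 = 4.866 V

Final answer: 4.866 V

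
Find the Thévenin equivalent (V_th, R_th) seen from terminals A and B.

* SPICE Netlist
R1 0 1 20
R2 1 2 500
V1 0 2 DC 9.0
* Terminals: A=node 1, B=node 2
Step 1 — V_th is the open-circuit voltage V_A - V_B (nothing connected across the terminals).
Nodal analysis, taking node 2 as the 0 V reference.
Source V1 fixes V_0 = 9 V.
KCL at each unknown node (sum of currents leaving = 0; resistances in Ω):
  Node 1: (V_1 - 9)/20 + (V_1 - 0)/500 = 0
Collecting terms: 0.052 × V_1 = 0.45  =>  V_1 = 8.654 V
V_th = V_1 - V_2 = 8.654 - 0 = 8.654 V
Step 2 — R_th: zero the source — replace V1 by a short circuit (node 2 merges into node 0) — and find the resistance seen between A (node 1) and B (node 0).
Reduce the network between node 1 (A) and node 0 (B) by series/parallel combination:
  Rp1 = R1 ‖ R2 (parallel, both between nodes 0 and 1) = 1/(1/20 + 1/500) = 19.23 Ω
R_th = 19.23 Ω

Final answer: V_th = 8.654 V, R_th = 19.23 Ω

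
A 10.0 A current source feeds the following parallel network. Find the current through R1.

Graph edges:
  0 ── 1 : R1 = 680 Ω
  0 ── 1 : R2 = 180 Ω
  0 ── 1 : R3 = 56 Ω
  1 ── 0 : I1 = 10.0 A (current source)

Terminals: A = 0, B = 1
All resistors sit directly between nodes 0 and 1, so they are in parallel and share one voltage V; the full source current 10 A splits among them.
1/R_par = 1/680 + 1/180 + 1/56 = 0.02488 S  =>  R_par = 40.19 Ω
V = I × R_par = 10 × 40.19 = 401.9 V
I_R1 = V/R1 = 401.9/680 = 0.591 A

Final answer: 0.591 A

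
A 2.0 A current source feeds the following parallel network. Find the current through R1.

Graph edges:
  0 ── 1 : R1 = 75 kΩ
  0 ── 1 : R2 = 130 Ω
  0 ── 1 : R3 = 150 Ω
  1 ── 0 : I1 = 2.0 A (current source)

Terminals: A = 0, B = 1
All resistors sit directly between nodes 0 and 1, so they are in parallel and share one voltage V; the full source current 2 A splits among them.
1/R_par = 1/75000 + 1/130 + 1/150 = 0.01437 S  =>  R_par = 69.58 Ω
V = I × R_par = 2 × 69.58 = 139.2 V
I_R1 = V/R1 = 139.2/75000 = 0.001855 A

Final answer: 0.001855 A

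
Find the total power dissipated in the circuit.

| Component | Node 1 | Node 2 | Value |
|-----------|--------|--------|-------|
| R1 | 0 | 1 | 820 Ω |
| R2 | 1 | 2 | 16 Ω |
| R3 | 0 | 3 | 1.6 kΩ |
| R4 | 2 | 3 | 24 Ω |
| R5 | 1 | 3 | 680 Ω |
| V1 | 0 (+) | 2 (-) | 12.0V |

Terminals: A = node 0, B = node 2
Nodal analysis, taking node 2 as the 0 V reference.
Source V1 fixes V_0 = 12 V.
KCL at each unknown node (sum of currents leaving = 0; resistances in Ω):
  Node 1: (V_1 - 12)/820 + (V_1 - 0)/16 + (V_1 - V_3)/680 = 0
  Node 3: (V_3 - 12)/1600 + (V_3 - 0)/24 + (V_3 - V_1)/680 = 0
Collecting terms (coefficients in siemens):
  0.06519·V_1 - 0.001471·V_3 = 0.01463
  0.04376·V_3 - 0.001471·V_1 = 0.0075
Determinant D = (0.06519)(0.04376) - (-0.001471)(-0.001471) = 0.002851
V_1 = [(0.01463)(0.04376) - (-0.001471)(0.0075)]/D = 0.2285 V
V_3 = [(0.06519)(0.0075) - (0.01463)(-0.001471)]/D = 0.1791 V
Power in each resistor, P = (ΔV)²/R:
  P_R1 = (12 - 0.2285)²/820 = 0.169 W
  P_R2 = (0.2285 - 0)²/16 = 0.003264 W
  P_R3 = (12 - 0.1791)²/1600 = 0.08733 W
  P_R4 = (0 - 0.1791)²/24 = 0.001336 W
  P_R5 = (0.2285 - 0.1791)²/680 = 0.000003598 W
P_total = P_R1 + P_R2 + P_R3 + P_R4 + P_R5 = 0.2609 W

Final answer: 0.2609 W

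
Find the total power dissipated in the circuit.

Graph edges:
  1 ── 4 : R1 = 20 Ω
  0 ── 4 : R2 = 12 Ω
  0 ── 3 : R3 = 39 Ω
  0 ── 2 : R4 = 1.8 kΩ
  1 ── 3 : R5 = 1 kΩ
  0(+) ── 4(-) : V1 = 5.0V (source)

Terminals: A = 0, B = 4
Nodal analysis, taking node 4 as the 0 V reference.
Source V1 fixes V_0 = 5 V.
KCL at each unknown node (sum of currents leaving = 0; resistances in Ω):
  Node 1: (V_1 - 0)/20 + (V_1 - V_3)/1000 = 0
  Node 2: (V_2 - 5)/1800 = 0
  Node 3: (V_3 - 5)/39 + (V_3 - V_1)/1000 = 0
Collecting terms (coefficients in siemens):
  0.051·V_1 - 0.001·V_3 = 0
  0.0005556·V_2 = 0.002778
  0.02664·V_3 - 0.001·V_1 = 0.1282
Solving these 3 simultaneous equations (Gaussian elimination) gives:
  V_1 = 0.09443 V, V_2 = 5 V, V_3 = 4.816 V
Power in each resistor, P = (ΔV)²/R:
  P_R1 = (0.09443 - 0)²/20 = 0.0004458 W
  P_R2 = (5 - 0)²/12 = 2.083 W
  P_R3 = (5 - 4.816)²/39 = 0.0008694 W
  P_R4 = (5 - 5)²/1800 = 0 W
  P_R5 = (0.09443 - 4.816)²/1000 = 0.02229 W
P_total = P_R1 + P_R2 + P_R3 + P_R4 + P_R5 = 2.107 W

Final answer: 2.107 W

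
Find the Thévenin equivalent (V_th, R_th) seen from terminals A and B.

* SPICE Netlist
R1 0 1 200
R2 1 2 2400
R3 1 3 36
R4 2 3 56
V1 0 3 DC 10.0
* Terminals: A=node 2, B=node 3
Step 1 — V_th is the open-circuit voltage V_A - V_B (nothing connected across the terminals).
Nodal analysis, taking node 3 as the 0 V reference.
Source V1 fixes V_0 = 10 V.
KCL at each unknown node (sum of currents leaving = 0; resistances in Ω):
  Node 1: (V_1 - 10)/200 + (V_1 - V_2)/2400 + (V_1 - 0)/36 = 0
  Node 2: (V_2 - V_1)/2400 + (V_2 - 0)/56 = 0
Collecting terms (coefficients in siemens):
  0.03319·V_1 - 0.0004167·V_2 = 0.05
  0.01827·V_2 - 0.0004167·V_1 = 0
Determinant D = (0.03319)(0.01827) - (-0.0004167)(-0.0004167) = 0.0006064
V_1 = [(0.05)(0.01827) - (-0.0004167)(0)]/D = 1.507 V
V_2 = [(0.03319)(0) - (0.05)(-0.0004167)]/D = 0.03435 V
V_th = V_2 - V_3 = 0.03435 - 0 = 0.03435 V
Step 2 — R_th: zero the source — replace V1 by a short circuit (node 3 merges into node 0) — and find the resistance seen between A (node 2) and B (node 0).
Reduce the network between node 2 (A) and node 0 (B) by series/parallel combination:
  Rp1 = R1 ‖ R3 (parallel, both between nodes 0 and 1) = 1/(1/200 + 1/36) = 30.51 Ω
  Rs1 = R2 + Rp1 (series, joined only at node 1) = 2400 + 30.51 = 2431 Ω
  Rp2 = R4 ‖ Rs1 (parallel, both between nodes 0 and 2) = 1/(1/56 + 1/2431) = 54.74 Ω
R_th = 54.74 Ω

Final answer: V_th = 0.03435 V, R_th = 54.74 Ω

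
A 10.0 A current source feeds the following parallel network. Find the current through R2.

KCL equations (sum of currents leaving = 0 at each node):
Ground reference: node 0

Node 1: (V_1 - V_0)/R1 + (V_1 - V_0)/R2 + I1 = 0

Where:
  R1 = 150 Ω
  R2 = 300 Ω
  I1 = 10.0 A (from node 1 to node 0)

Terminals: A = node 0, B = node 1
All resistors sit directly between nodes 0 and 1, so they are in parallel and share one voltage V; the full source current 10 A splits among them.
1/R_par = 1/150 + 1/300 = 0.01 S  =>  R_par = 100 Ω
V = I × R_par = 10 × 100 = 1000 V
I_R2 = V/R2 = 1000/300 = 3.333 A

Final answer: 3.333 A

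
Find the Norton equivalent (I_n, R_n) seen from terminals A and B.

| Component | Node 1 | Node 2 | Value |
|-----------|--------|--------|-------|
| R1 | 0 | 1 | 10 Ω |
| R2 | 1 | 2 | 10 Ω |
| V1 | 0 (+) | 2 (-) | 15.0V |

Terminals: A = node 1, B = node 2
Find the Thévenin equivalent first; then I_n = V_th/R_th and R_n = R_th.
Step 1 — V_th is the open-circuit voltage V_A - V_B (nothing connected across the terminals).
Nodal analysis, taking node 2 as the 0 V reference.
Source V1 fixes V_0 = 15 V.
KCL at each unknown node (sum of currents leaving = 0; resistances in Ω):
  Node 1: (V_1 - 15)/10 + (V_1 - 0)/10 = 0
Collecting terms: 0.2 × V_1 = 1.5  =>  V_1 = 7.5 V
V_th = V_1 - V_2 = 7.5 - 0 = 7.5 V
Step 2 — R_th: zero the source — replace V1 by a short circuit (node 2 merges into node 0) — and find the resistance seen between A (node 1) and B (node 0).
Reduce the network between node 1 (A) and node 0 (B) by series/parallel combination:
  Rp1 = R1 ‖ R2 (parallel, both between nodes 0 and 1) = 1/(1/10 + 1/10) = 5 Ω
R_th = 5 Ω
I_n = V_th/R_th = 7.5/5 = 1.5 A, and R_n = R_th = 5 Ω

Final answer: I_n = 1.5 A, R_n = 5 Ω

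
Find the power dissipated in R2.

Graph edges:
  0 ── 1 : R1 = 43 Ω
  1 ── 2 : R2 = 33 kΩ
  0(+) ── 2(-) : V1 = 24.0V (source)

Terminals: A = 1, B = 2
Nodal analysis, taking node 2 as the 0 V reference.
Source V1 fixes V_0 = 24 V.
KCL at each unknown node (sum of currents leaving = 0; resistances in Ω):
  Node 1: (V_1 - 24)/43 + (V_1 - 0)/33000 = 0
Collecting terms: 0.02329 × V_1 = 0.5581  =>  V_1 = 23.97 V
I_R2 = (V_1 - V_2)/R2 = (23.97 - 0)/33000 = 0.0007263 A
P_R2 = I_R2² × R2 = (0.0007263)² × 33000 = 0.01741 W

Final answer: 0.01741 W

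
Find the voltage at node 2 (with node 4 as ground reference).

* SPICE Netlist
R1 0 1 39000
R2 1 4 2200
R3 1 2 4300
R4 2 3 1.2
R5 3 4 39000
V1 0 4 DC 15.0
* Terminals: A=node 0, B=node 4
Nodal analysis, taking node 4 as the 0 V reference.
Source V1 fixes V_0 = 15 V.
KCL at each unknown node (sum of currents leaving = 0; resistances in Ω):
  Node 1: (V_1 - 15)/39000 + (V_1 - 0)/2200 + (V_1 - V_2)/4300 = 0
  Node 2: (V_2 - V_1)/4300 + (V_2 - V_3)/1.2 = 0
  Node 3: (V_3 - V_2)/1.2 + (V_3 - 0)/39000 = 0
Collecting terms (coefficients in siemens):
  0.0007127·V_1 - 0.0002326·V_2 = 0.0003846
  0.8336·V_2 - 0.0002326·V_1 - 0.8333·V_3 = 0
  0.8334·V_3 - 0.8333·V_2 = 0
Solving these 3 simultaneous equations (Gaussian elimination) gives:
  V_1 = 0.7642 V, V_2 = 0.6883 V, V_3 = 0.6883 V
The requested potential is V_2 = 0.6883 V.

Final answer: V_2 = 0.6883 V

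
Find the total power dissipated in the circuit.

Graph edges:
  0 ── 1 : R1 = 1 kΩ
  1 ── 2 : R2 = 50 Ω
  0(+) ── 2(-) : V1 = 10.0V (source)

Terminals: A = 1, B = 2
Nodal analysis, taking node 2 as the 0 V reference.
Source V1 fixes V_0 = 10 V.
KCL at each unknown node (sum of currents leaving = 0; resistances in Ω):
  Node 1: (V_1 - 10)/1000 + (V_1 - 0)/50 = 0
Collecting terms: 0.021 × V_1 = 0.01  =>  V_1 = 0.4762 V
Power in each resistor, P = (ΔV)²/R:
  P_R1 = (10 - 0.4762)²/1000 = 0.0907 W
  P_R2 = (0.4762 - 0)²/50 = 0.004535 W
P_total = P_R1 + P_R2 = 0.09524 W

Final answer: 0.09524 W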